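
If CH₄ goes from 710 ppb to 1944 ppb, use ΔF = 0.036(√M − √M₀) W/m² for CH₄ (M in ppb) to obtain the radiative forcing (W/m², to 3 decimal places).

ΔF = 0.628 W/m²

CH₄: 0.036 × (√1944 − √710) = 0.036 × (44.0908 − 26.6458) = 0.036 × 17.4450 = 0.6280 W/m².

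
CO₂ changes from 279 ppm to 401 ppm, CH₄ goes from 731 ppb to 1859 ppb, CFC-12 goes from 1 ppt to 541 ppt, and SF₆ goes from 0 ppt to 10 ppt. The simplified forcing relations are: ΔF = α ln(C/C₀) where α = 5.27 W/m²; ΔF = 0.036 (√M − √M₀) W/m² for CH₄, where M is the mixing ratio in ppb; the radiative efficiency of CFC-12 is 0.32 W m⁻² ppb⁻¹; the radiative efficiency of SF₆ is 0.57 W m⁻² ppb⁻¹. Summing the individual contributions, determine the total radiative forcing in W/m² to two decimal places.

CO₂: 5.27 × ln(401/279) = 5.27 × ln(1.43728) = 5.27 × 0.36275 = 1.9117 W/m².
CH₄: 0.036 × (√1859 − √731) = 0.036 × (43.1161 − 27.0370) = 0.036 × 16.0791 = 0.5788 W/m².
CFC-12: Δ = 541 − 1 = 540 ppt = 0.540 ppb; ΔF = 0.32 × 0.540 = 0.1728 W/m².
SF₆: Δ = 10 − 0 = 10 ppt = 0.010 ppb; ΔF = 0.57 × 0.010 = 0.0057 W/m².
Total ΔF = 1.9117 + 0.5788 + 0.1728 + 0.0057 = 2.6690 W/m².

ΔF = 2.67 W/m²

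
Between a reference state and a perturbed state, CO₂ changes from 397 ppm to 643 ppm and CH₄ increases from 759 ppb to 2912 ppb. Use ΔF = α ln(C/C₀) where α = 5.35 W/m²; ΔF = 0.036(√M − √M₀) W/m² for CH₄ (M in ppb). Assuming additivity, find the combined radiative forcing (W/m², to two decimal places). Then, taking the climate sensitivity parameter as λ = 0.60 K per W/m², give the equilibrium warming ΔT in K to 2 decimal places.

ΔF = 3.53 W/m²; ΔT = 2.12 K

CO₂: 5.35 × ln(643/397) = 5.35 × ln(1.61965) = 5.35 × 0.48221 = 2.5798 W/m².
CH₄: 0.036 × (√2912 − √759) = 0.036 × (53.9630 − 27.5500) = 0.036 × 26.4130 = 0.9509 W/m².
Total ΔF = 2.5798 + 0.9509 = 3.5307 W/m².
ΔT = λ ΔF = 0.60 × 3.53 = 2.1180 K.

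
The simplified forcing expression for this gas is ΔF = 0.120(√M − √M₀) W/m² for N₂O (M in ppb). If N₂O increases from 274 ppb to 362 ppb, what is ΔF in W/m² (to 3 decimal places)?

N₂O: 0.120 × (√362 − √274) = 0.120 × (19.0263 − 16.5529) = 0.120 × 2.4734 = 0.2968 W/m².

ΔF = 0.297 W/m²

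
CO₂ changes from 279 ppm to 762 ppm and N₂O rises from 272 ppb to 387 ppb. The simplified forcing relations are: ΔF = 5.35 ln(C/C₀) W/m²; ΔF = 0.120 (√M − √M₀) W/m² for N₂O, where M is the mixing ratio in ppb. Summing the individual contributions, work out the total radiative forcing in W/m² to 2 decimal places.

ΔF = 5.76 W/m²

CO₂: 5.35 × ln(762/279) = 5.35 × ln(2.73118) = 5.35 × 1.00473 = 5.3753 W/m².
N₂O: 0.120 × (√387 − √272) = 0.120 × (19.6723 − 16.4924) = 0.120 × 3.1799 = 0.3816 W/m².
Total ΔF = 5.3753 + 0.3816 = 5.7569 W/m².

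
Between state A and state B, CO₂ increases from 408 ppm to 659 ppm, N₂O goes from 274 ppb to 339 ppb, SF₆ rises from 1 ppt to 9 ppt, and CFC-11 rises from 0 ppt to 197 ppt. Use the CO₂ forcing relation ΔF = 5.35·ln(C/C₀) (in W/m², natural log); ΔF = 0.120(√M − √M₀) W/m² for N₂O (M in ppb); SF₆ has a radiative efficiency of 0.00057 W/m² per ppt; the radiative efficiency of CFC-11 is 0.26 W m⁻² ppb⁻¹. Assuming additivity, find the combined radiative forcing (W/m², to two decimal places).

CO₂: 5.35 × ln(659/408) = 5.35 × ln(1.61520) = 5.35 × 0.47946 = 2.5651 W/m².
N₂O: 0.120 × (√339 − √274) = 0.120 × (18.4120 − 16.5529) = 0.120 × 1.8591 = 0.2231 W/m².
SF₆: ΔF = 0.00057 × (9 − 1) = 0.00057 × 8 = 0.0046 W/m².
CFC-11: Δ = 197 − 0 = 197 ppt = 0.197 ppb; ΔF = 0.26 × 0.197 = 0.0512 W/m².
Total ΔF = 2.5651 + 0.2231 + 0.0046 + 0.0512 = 2.8440 W/m².

ΔF = 2.84 W/m²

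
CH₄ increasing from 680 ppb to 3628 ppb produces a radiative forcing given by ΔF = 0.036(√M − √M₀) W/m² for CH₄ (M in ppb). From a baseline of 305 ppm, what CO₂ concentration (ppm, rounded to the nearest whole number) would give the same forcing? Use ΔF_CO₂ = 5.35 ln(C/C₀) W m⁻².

CH₄ forcing: 0.036 × (√3628 − √680) = 0.036 × (60.2329 − 26.0768) = 0.036 × 34.1561 = 1.22962 W/m².
Set 5.35 ln(C/305) = 1.22962: ln(C/305) = 1.22962/5.35 = 0.22984, so C = 305 × e^0.22984 = 305 × 1.25840 = 383.81 ppm.

C ≈ 384 ppm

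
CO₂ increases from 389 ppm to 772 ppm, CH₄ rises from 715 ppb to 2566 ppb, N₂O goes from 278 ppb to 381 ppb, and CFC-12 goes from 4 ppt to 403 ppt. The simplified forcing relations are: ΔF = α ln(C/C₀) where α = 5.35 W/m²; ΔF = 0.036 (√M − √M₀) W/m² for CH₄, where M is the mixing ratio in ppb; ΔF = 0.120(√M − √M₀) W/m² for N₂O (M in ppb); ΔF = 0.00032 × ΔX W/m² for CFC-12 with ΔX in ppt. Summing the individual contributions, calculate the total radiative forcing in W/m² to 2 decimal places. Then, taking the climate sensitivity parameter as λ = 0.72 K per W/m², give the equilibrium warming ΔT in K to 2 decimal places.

ΔF = 5.00 W/m²; ΔT = 3.60 K

CO₂: 5.35 × ln(772/389) = 5.35 × ln(1.98458) = 5.35 × 0.68541 = 3.6669 W/m².
CH₄: 0.036 × (√2566 − √715) = 0.036 × (50.6557 − 26.7395) = 0.036 × 23.9162 = 0.8610 W/m².
N₂O: 0.120 × (√381 − √278) = 0.120 × (19.5192 − 16.6733) = 0.120 × 2.8459 = 0.3415 W/m².
CFC-12: ΔF = 0.00032 × (403 − 4) = 0.00032 × 399 = 0.1277 W/m².
Total ΔF = 3.6669 + 0.8610 + 0.3415 + 0.1277 = 4.9971 W/m².
ΔT = λ ΔF = 0.72 × 5.00 = 3.6000 K.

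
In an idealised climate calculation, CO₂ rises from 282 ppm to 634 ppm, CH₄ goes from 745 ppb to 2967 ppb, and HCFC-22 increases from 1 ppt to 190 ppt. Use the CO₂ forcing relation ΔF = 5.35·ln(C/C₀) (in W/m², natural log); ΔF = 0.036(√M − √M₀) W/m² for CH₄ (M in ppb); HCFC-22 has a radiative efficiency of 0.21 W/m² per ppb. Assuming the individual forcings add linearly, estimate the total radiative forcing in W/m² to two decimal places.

CO₂: 5.35 × ln(634/282) = 5.35 × ln(2.24823) = 5.35 × 0.81014 = 4.3342 W/m².
CH₄: 0.036 × (√2967 − √745) = 0.036 × (54.4702 − 27.2947) = 0.036 × 27.1755 = 0.9783 W/m².
HCFC-22: Δ = 190 − 1 = 189 ppt = 0.189 ppb; ΔF = 0.21 × 0.189 = 0.0397 W/m².
Total ΔF = 4.3342 + 0.9783 + 0.0397 = 5.3522 W/m².

ΔF = 5.35 W/m²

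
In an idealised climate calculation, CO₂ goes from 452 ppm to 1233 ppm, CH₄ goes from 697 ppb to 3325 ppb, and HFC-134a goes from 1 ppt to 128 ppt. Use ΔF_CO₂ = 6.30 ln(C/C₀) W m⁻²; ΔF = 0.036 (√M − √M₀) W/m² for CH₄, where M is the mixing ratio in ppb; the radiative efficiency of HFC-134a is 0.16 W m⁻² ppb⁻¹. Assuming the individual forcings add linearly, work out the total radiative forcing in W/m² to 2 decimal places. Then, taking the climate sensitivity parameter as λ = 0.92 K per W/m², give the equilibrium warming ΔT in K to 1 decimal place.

CO₂: 6.30 × ln(1233/452) = 6.30 × ln(2.72788) = 6.30 × 1.00352 = 6.3222 W/m².
CH₄: 0.036 × (√3325 − √697) = 0.036 × (57.6628 − 26.4008) = 0.036 × 31.2620 = 1.1254 W/m².
HFC-134a: Δ = 128 − 1 = 127 ppt = 0.127 ppb; ΔF = 0.16 × 0.127 = 0.0203 W/m².
Total ΔF = 6.3222 + 1.1254 + 0.0203 = 7.4679 W/m².
ΔT = λ ΔF = 0.92 × 7.47 = 6.8724 K.

ΔF = 7.47 W/m²; ΔT = 6.9 K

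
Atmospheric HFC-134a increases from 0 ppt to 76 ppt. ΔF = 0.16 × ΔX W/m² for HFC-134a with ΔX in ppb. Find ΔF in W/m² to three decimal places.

HFC-134a: Δ = 76 − 0 = 76 ppt = 0.076 ppb; ΔF = 0.16 × 0.076 = 0.0122 W/m².

ΔF = 0.012 W/m²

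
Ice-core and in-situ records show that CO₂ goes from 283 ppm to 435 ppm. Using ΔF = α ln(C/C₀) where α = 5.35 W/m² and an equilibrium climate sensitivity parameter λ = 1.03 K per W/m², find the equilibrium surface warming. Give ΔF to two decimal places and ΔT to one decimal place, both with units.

ΔF = 2.30 W/m²; ΔT = 2.4 K

CO₂: 5.35 × ln(435/283) = 5.35 × ln(1.53710) = 5.35 × 0.42990 = 2.3000 W/m².
ΔT = λ ΔF = 1.03 × 2.30 = 2.3690 K.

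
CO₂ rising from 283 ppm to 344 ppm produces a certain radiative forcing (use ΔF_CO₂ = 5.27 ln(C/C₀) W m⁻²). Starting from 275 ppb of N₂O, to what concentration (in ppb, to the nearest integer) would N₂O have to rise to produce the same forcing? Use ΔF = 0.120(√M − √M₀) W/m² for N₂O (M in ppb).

CO₂ forcing: 5.27 × ln(344/283) = 5.27 × 0.195195 = 1.02868 W/m².
Set 0.120(√M − √275) = 1.02868: √M = 1.02868/0.120 + √275 = 8.5723 + 16.5831 = 25.1554.
M = (25.1554)² = 632.79 ppb.

M ≈ 633 ppb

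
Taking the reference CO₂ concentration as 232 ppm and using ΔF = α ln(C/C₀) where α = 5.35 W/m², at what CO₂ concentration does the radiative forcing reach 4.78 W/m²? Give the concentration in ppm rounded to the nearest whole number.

Set 5.35 ln(C/232) = 4.78, so ln(C/232) = 4.78/5.35 = 0.89346.
Then C/232 = e^0.89346 = 2.44357, giving C = 232 × 2.44357 = 566.91 ppm.

C ≈ 567 ppm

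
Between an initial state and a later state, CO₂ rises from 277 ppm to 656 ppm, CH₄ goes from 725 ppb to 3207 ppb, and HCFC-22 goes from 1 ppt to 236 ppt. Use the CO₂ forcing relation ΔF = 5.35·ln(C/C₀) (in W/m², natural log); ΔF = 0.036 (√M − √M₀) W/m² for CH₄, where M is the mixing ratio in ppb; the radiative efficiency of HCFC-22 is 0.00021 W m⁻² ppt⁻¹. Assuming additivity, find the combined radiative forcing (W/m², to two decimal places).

ΔF = 5.73 W/m²

CO₂: 5.35 × ln(656/277) = 5.35 × ln(2.36823) = 5.35 × 0.86214 = 4.6124 W/m².
CH₄: 0.036 × (√3207 − √725) = 0.036 × (56.6304 − 26.9258) = 0.036 × 29.7046 = 1.0694 W/m².
HCFC-22: ΔF = 0.00021 × (236 − 1) = 0.00021 × 235 = 0.0494 W/m².
Total ΔF = 4.6124 + 1.0694 + 0.0494 = 5.7312 W/m².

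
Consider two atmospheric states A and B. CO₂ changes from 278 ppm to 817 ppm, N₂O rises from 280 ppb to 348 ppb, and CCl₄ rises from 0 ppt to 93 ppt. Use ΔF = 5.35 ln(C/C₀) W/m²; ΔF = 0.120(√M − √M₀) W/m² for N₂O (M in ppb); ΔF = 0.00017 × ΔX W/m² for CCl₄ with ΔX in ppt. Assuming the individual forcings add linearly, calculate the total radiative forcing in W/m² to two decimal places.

ΔF = 6.01 W/m²

CO₂: 5.35 × ln(817/278) = 5.35 × ln(2.93885) = 5.35 × 1.07802 = 5.7674 W/m².
N₂O: 0.120 × (√348 − √280) = 0.120 × (18.6548 − 16.7332) = 0.120 × 1.9216 = 0.2306 W/m².
CCl₄: ΔF = 0.00017 × (93 − 0) = 0.00017 × 93 = 0.0158 W/m².
Total ΔF = 5.7674 + 0.2306 + 0.0158 = 6.0138 W/m².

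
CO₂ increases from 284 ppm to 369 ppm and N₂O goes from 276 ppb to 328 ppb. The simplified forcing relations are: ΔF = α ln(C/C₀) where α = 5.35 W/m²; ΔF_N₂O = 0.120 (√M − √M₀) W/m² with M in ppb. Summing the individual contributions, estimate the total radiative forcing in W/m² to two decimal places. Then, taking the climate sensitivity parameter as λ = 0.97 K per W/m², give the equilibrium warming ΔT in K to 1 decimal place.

CO₂: 5.35 × ln(369/284) = 5.35 × ln(1.29930) = 5.35 × 0.26183 = 1.4008 W/m².
N₂O: 0.120 × (√328 − √276) = 0.120 × (18.1108 − 16.6132) = 0.120 × 1.4976 = 0.1797 W/m².
Total ΔF = 1.4008 + 0.1797 = 1.5805 W/m².
ΔT = λ ΔF = 0.97 × 1.58 = 1.5326 K.

ΔF = 1.58 W/m²; ΔT = 1.5 K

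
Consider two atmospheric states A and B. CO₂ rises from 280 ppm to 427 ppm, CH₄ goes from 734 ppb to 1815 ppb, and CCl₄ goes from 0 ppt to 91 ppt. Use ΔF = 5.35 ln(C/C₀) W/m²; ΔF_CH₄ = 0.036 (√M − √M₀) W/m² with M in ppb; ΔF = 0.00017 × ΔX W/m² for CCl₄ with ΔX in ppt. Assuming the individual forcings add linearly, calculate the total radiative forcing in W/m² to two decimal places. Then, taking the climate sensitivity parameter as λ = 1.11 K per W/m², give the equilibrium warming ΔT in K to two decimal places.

ΔF = 2.83 W/m²; ΔT = 3.14 K

CO₂: 5.35 × ln(427/280) = 5.35 × ln(1.52500) = 5.35 × 0.42199 = 2.2576 W/m².
CH₄: 0.036 × (√1815 − √734) = 0.036 × (42.6028 − 27.0924) = 0.036 × 15.5104 = 0.5584 W/m².
CCl₄: ΔF = 0.00017 × (91 − 0) = 0.00017 × 91 = 0.0155 W/m².
Total ΔF = 2.2576 + 0.5584 + 0.0155 = 2.8315 W/m².
ΔT = λ ΔF = 1.11 × 2.83 = 3.1413 K.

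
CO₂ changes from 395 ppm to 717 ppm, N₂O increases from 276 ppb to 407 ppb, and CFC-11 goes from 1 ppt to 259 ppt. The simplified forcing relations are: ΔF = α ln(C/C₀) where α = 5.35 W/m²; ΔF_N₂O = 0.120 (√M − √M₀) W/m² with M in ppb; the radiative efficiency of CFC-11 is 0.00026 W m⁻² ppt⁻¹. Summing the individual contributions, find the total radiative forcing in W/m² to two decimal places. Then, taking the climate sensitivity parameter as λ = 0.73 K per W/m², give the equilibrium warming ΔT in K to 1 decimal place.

CO₂: 5.35 × ln(717/395) = 5.35 × ln(1.81519) = 5.35 × 0.59619 = 3.1896 W/m².
N₂O: 0.120 × (√407 − √276) = 0.120 × (20.1742 − 16.6132) = 0.120 × 3.5610 = 0.4273 W/m².
CFC-11: ΔF = 0.00026 × (259 − 1) = 0.00026 × 258 = 0.0671 W/m².
Total ΔF = 3.1896 + 0.4273 + 0.0671 = 3.6840 W/m².
ΔT = λ ΔF = 0.73 × 3.68 = 2.6864 K.

ΔF = 3.68 W/m²; ΔT = 2.7 K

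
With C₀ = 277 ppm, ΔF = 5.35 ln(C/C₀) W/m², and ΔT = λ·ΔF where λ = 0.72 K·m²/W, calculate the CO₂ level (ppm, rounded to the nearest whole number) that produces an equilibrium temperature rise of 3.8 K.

C ≈ 743 ppm

Required forcing: ΔF = ΔT/λ = 3.8/0.72 = 5.2778 W/m².
Then ln(C/277) = ΔF/5.35 = 5.2778/5.35 = 0.98650.
So C = 277 × e^0.98650 = 277 × 2.68183 = 742.87 ppm.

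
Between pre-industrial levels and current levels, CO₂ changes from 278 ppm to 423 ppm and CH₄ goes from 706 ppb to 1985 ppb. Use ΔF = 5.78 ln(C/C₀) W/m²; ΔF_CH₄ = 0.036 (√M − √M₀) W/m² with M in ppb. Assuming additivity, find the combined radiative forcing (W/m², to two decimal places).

CO₂: 5.78 × ln(423/278) = 5.78 × ln(1.52158) = 5.78 × 0.41975 = 2.4262 W/m².
CH₄: 0.036 × (√1985 − √706) = 0.036 × (44.5533 − 26.5707) = 0.036 × 17.9826 = 0.6474 W/m².
Total ΔF = 2.4262 + 0.6474 = 3.0736 W/m².

ΔF = 3.07 W/m²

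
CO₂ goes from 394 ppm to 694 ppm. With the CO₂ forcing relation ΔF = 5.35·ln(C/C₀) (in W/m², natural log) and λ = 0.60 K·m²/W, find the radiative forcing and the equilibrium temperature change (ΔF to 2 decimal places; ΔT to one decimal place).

CO₂: 5.35 × ln(694/394) = 5.35 × ln(1.76142) = 5.35 × 0.56612 = 3.0287 W/m².
ΔT = λ ΔF = 0.60 × 3.03 = 1.8180 K.

ΔF = 3.03 W/m²; ΔT = 1.8 K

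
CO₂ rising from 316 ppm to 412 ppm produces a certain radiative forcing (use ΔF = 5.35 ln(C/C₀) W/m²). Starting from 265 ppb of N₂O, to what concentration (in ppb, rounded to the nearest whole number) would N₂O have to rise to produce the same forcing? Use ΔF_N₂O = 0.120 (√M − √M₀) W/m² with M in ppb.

CO₂ forcing: 5.35 × ln(412/316) = 5.35 × 0.265281 = 1.41925 W/m².
Set 0.120(√M − √265) = 1.41925: √M = 1.41925/0.120 + √265 = 11.8271 + 16.2788 = 28.1059.
M = (28.1059)² = 789.94 ppb.

M ≈ 790 ppb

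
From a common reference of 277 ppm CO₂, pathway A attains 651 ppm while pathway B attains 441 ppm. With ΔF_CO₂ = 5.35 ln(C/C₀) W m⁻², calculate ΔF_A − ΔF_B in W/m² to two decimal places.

ΔF_A − ΔF_B = 2.08 W/m²

ΔF_A = 5.35 ln(651/277) = 5.35 × 0.85449 = 4.5715 W/m².
ΔF_B = 5.35 ln(441/277) = 5.35 × 0.46503 = 2.4879 W/m².
Difference: 4.5715 − 2.4879 = 2.0836 W/m².
(Equivalently, ΔF_A − ΔF_B = 5.35 ln(651/441) = 5.35 × 0.38946 = 2.0836 W/m².)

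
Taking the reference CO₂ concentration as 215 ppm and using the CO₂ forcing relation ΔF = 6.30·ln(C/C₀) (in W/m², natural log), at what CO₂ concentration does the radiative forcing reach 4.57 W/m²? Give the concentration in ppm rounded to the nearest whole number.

C ≈ 444 ppm

Set 6.30 ln(C/215) = 4.57, so ln(C/215) = 4.57/6.30 = 0.72540.
Then C/215 = e^0.72540 = 2.06556, giving C = 215 × 2.06556 = 444.10 ppm.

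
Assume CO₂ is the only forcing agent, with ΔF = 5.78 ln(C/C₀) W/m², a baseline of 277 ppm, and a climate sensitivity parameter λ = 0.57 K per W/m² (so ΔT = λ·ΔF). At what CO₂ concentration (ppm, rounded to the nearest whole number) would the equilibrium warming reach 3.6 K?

Required forcing: ΔF = ΔT/λ = 3.6/0.57 = 6.3158 W/m².
Then ln(C/277) = ΔF/5.78 = 6.3158/5.78 = 1.09270.
So C = 277 × e^1.09270 = 277 × 2.98232 = 826.10 ppm.

C ≈ 826 ppm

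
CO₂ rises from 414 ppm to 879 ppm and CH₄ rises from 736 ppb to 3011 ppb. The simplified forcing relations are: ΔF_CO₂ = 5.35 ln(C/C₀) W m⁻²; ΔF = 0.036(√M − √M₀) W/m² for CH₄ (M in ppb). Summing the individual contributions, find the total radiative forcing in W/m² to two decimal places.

CO₂: 5.35 × ln(879/414) = 5.35 × ln(2.12319) = 5.35 × 0.75292 = 4.0281 W/m².
CH₄: 0.036 × (√3011 − √736) = 0.036 × (54.8726 − 27.1293) = 0.036 × 27.7433 = 0.9988 W/m².
Total ΔF = 4.0281 + 0.9988 = 5.0269 W/m².

ΔF = 5.03 W/m²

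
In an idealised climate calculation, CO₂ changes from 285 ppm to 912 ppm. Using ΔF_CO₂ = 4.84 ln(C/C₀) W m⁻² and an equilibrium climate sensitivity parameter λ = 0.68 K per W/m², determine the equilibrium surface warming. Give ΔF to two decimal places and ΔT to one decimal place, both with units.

ΔF = 5.63 W/m²; ΔT = 3.8 K

CO₂: 4.84 × ln(912/285) = 4.84 × ln(3.20000) = 4.84 × 1.16315 = 5.6296 W/m².
ΔT = λ ΔF = 0.68 × 5.63 = 3.8284 K.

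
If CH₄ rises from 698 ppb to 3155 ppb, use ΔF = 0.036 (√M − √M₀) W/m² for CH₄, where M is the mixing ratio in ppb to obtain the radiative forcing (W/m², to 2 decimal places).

ΔF = 1.07 W/m²

CH₄: 0.036 × (√3155 − √698) = 0.036 × (56.1694 − 26.4197) = 0.036 × 29.7497 = 1.0710 W/m².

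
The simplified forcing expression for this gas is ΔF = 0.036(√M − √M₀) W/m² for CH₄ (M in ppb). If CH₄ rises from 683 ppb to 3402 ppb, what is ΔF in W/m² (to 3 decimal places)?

CH₄: 0.036 × (√3402 − √683) = 0.036 × (58.3267 − 26.1343) = 0.036 × 32.1924 = 1.1589 W/m².

ΔF = 1.159 W/m²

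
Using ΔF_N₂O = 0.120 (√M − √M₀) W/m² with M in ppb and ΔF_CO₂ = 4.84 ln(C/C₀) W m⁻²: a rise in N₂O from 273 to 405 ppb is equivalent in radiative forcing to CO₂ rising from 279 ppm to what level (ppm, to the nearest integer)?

C ≈ 305 ppm

N₂O forcing: 0.120 × (√405 − √273) = 0.120 × (20.1246 − 16.5227) = 0.120 × 3.6019 = 0.43223 W/m².
Set 4.84 ln(C/279) = 0.43223: ln(C/279) = 0.43223/4.84 = 0.08930, so C = 279 × e^0.08930 = 279 × 1.09341 = 305.06 ppm.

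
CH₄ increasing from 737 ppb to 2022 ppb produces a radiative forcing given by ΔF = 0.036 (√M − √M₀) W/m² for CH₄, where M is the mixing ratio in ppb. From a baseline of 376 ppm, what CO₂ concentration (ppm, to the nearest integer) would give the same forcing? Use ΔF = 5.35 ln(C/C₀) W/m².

CH₄ forcing: 0.036 × (√2022 − √737) = 0.036 × (44.9667 − 27.1477) = 0.036 × 17.8190 = 0.64148 W/m².
Set 5.35 ln(C/376) = 0.64148: ln(C/376) = 0.64148/5.35 = 0.11990, so C = 376 × e^0.11990 = 376 × 1.12738 = 423.89 ppm.

C ≈ 424 ppm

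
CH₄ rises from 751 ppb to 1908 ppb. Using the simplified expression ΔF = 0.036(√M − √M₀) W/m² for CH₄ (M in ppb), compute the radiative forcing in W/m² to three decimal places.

ΔF = 0.586 W/m²

CH₄: 0.036 × (√1908 − √751) = 0.036 × (43.6807 − 27.4044) = 0.036 × 16.2763 = 0.5859 W/m².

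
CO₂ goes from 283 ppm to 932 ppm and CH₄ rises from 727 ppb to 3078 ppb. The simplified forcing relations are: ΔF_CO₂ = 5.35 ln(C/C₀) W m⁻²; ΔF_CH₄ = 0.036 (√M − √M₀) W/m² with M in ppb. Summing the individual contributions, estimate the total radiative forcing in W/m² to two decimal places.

CO₂: 5.35 × ln(932/283) = 5.35 × ln(3.29329) = 5.35 × 1.19189 = 6.3766 W/m².
CH₄: 0.036 × (√3078 − √727) = 0.036 × (55.4797 − 26.9629) = 0.036 × 28.5168 = 1.0266 W/m².
Total ΔF = 6.3766 + 1.0266 = 7.4032 W/m².

ΔF = 7.40 W/m²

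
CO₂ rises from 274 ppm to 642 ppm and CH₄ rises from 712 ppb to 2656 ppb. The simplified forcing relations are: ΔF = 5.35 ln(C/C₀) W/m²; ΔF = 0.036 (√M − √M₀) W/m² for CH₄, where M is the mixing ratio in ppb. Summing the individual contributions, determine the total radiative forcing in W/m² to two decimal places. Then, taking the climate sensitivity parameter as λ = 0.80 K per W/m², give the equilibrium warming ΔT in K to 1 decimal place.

CO₂: 5.35 × ln(642/274) = 5.35 × ln(2.34307) = 5.35 × 0.85146 = 4.5553 W/m².
CH₄: 0.036 × (√2656 − √712) = 0.036 × (51.5364 − 26.6833) = 0.036 × 24.8531 = 0.8947 W/m².
Total ΔF = 4.5553 + 0.8947 = 5.4500 W/m².
ΔT = λ ΔF = 0.80 × 5.45 = 4.3600 K.

ΔF = 5.45 W/m²; ΔT = 4.4 K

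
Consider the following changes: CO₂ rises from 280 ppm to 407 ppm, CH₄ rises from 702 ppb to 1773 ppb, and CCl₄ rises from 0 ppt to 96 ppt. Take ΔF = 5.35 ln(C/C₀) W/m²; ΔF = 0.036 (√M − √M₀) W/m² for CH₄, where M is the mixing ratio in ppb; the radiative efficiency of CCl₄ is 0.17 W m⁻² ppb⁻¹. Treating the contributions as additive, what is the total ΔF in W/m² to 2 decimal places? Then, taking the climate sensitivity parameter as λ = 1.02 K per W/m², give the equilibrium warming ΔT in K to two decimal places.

ΔF = 2.58 W/m²; ΔT = 2.63 K

CO₂: 5.35 × ln(407/280) = 5.35 × ln(1.45357) = 5.35 × 0.37402 = 2.0010 W/m².
CH₄: 0.036 × (√1773 − √702) = 0.036 × (42.1070 − 26.4953) = 0.036 × 15.6117 = 0.5620 W/m².
CCl₄: Δ = 96 − 0 = 96 ppt = 0.096 ppb; ΔF = 0.17 × 0.096 = 0.0163 W/m².
Total ΔF = 2.0010 + 0.5620 + 0.0163 = 2.5793 W/m².
ΔT = λ ΔF = 1.02 × 2.58 = 2.6316 K.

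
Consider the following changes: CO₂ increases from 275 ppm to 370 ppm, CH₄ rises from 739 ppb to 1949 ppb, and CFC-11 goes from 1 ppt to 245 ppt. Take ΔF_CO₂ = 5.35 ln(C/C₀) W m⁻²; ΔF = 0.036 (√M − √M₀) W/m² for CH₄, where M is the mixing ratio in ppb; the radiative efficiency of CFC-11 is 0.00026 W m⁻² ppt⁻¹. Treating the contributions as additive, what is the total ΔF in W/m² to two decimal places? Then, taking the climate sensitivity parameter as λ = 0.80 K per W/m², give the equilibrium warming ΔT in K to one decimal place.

ΔF = 2.26 W/m²; ΔT = 1.8 K

CO₂: 5.35 × ln(370/275) = 5.35 × ln(1.34545) = 5.35 × 0.29673 = 1.5875 W/m².
CH₄: 0.036 × (√1949 − √739) = 0.036 × (44.1475 − 27.1846) = 0.036 × 16.9629 = 0.6107 W/m².
CFC-11: ΔF = 0.00026 × (245 − 1) = 0.00026 × 244 = 0.0634 W/m².
Total ΔF = 1.5875 + 0.6107 + 0.0634 = 2.2616 W/m².
ΔT = λ ΔF = 0.80 × 2.26 = 1.8080 K.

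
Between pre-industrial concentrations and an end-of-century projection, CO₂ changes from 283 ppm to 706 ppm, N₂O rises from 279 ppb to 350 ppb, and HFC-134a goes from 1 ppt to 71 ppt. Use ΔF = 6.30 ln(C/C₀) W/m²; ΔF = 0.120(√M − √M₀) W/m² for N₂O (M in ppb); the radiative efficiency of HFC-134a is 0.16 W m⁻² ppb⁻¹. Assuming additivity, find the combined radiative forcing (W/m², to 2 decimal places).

ΔF = 6.01 W/m²

CO₂: 6.30 × ln(706/283) = 6.30 × ln(2.49470) = 6.30 × 0.91417 = 5.7593 W/m².
N₂O: 0.120 × (√350 − √279) = 0.120 × (18.7083 − 16.7033) = 0.120 × 2.0050 = 0.2406 W/m².
HFC-134a: Δ = 71 − 1 = 70 ppt = 0.070 ppb; ΔF = 0.16 × 0.070 = 0.0112 W/m².
Total ΔF = 5.7593 + 0.2406 + 0.0112 = 6.0111 W/m².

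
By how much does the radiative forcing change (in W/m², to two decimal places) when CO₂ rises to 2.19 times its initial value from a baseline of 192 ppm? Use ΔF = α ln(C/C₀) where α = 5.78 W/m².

ΔF = 4.53 W/m²

ΔF = 5.78 × ln(2.19) = 5.78 × 0.78390 = 4.5309 W/m².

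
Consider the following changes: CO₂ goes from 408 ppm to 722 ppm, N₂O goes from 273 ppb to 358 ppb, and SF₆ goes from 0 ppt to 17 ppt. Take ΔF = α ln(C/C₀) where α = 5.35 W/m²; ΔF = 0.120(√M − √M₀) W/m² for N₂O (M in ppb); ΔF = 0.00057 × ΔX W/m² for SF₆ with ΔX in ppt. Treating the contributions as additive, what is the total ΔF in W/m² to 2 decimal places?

ΔF = 3.35 W/m²

CO₂: 5.35 × ln(722/408) = 5.35 × ln(1.76961) = 5.35 × 0.57076 = 3.0536 W/m².
N₂O: 0.120 × (√358 − √273) = 0.120 × (18.9209 − 16.5227) = 0.120 × 2.3982 = 0.2878 W/m².
SF₆: ΔF = 0.00057 × (17 − 0) = 0.00057 × 17 = 0.0097 W/m².
Total ΔF = 3.0536 + 0.2878 + 0.0097 = 3.3511 W/m².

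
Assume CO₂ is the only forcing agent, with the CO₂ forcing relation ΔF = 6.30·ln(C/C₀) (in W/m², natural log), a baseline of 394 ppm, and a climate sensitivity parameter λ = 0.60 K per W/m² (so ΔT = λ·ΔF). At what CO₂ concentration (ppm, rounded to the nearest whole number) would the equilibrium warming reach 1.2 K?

Required forcing: ΔF = ΔT/λ = 1.2/0.60 = 2.0000 W/m².
Then ln(C/394) = ΔF/6.30 = 2.0000/6.30 = 0.31746.
So C = 394 × e^0.31746 = 394 × 1.37363 = 541.21 ppm.

C ≈ 541 ppm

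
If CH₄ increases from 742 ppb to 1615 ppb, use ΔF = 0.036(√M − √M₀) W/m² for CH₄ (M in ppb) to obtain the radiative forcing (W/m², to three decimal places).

ΔF = 0.466 W/m²

CH₄: 0.036 × (√1615 − √742) = 0.036 × (40.1871 − 27.2397) = 0.036 × 12.9474 = 0.4661 W/m².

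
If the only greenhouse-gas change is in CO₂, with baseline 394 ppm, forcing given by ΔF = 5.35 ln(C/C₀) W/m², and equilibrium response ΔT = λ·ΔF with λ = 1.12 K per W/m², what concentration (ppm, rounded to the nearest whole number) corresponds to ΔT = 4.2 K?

Required forcing: ΔF = ΔT/λ = 4.2/1.12 = 3.7500 W/m².
Then ln(C/394) = ΔF/5.35 = 3.7500/5.35 = 0.70093.
So C = 394 × e^0.70093 = 394 × 2.01563 = 794.16 ppm.

C ≈ 794 ppm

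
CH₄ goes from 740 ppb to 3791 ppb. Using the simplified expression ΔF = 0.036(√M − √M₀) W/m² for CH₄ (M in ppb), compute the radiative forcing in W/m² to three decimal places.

CH₄: 0.036 × (√3791 − √740) = 0.036 × (61.5711 − 27.2029) = 0.036 × 34.3682 = 1.2373 W/m².

ΔF = 1.237 W/m²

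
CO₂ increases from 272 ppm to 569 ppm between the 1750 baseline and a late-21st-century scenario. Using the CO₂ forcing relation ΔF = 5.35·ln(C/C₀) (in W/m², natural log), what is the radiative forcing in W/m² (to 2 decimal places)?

CO₂: 5.35 × ln(569/272) = 5.35 × ln(2.09191) = 5.35 × 0.73808 = 3.9487 W/m².

ΔF = 3.95 W/m²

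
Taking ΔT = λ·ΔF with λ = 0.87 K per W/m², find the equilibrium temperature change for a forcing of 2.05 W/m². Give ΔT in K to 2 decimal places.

ΔT = 1.78 K

ΔT = λ ΔF = 0.87 × 2.05 = 1.7835 K.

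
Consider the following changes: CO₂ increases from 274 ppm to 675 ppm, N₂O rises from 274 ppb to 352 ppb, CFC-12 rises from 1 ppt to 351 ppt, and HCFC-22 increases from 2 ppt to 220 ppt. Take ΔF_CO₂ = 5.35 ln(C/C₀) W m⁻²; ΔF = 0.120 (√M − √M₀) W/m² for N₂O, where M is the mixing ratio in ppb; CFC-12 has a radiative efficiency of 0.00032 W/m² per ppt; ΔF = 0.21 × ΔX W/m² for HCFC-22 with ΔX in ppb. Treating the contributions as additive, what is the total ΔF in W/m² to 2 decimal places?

ΔF = 5.25 W/m²

CO₂: 5.35 × ln(675/274) = 5.35 × ln(2.46350) = 5.35 × 0.90158 = 4.8235 W/m².
N₂O: 0.120 × (√352 − √274) = 0.120 × (18.7617 − 16.5529) = 0.120 × 2.2088 = 0.2651 W/m².
CFC-12: ΔF = 0.00032 × (351 − 1) = 0.00032 × 350 = 0.1120 W/m².
HCFC-22: Δ = 220 − 2 = 218 ppt = 0.218 ppb; ΔF = 0.21 × 0.218 = 0.0458 W/m².
Total ΔF = 4.8235 + 0.2651 + 0.1120 + 0.0458 = 5.2464 W/m².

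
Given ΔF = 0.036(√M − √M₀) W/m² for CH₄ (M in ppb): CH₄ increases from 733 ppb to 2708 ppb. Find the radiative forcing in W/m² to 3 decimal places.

CH₄: 0.036 × (√2708 − √733) = 0.036 × (52.0384 − 27.0740) = 0.036 × 24.9644 = 0.8987 W/m².

ΔF = 0.899 W/m²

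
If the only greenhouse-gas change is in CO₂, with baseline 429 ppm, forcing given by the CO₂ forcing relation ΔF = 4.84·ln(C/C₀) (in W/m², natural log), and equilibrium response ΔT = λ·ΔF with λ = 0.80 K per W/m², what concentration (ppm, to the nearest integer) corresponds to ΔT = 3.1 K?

C ≈ 955 ppm

Required forcing: ΔF = ΔT/λ = 3.1/0.80 = 3.8750 W/m².
Then ln(C/429) = ΔF/4.84 = 3.8750/4.84 = 0.80062.
So C = 429 × e^0.80062 = 429 × 2.22692 = 955.35 ppm.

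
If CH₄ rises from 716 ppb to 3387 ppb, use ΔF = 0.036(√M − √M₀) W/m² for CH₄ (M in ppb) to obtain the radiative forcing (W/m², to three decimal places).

ΔF = 1.132 W/m²

CH₄: 0.036 × (√3387 − √716) = 0.036 × (58.1979 − 26.7582) = 0.036 × 31.4397 = 1.1318 W/m².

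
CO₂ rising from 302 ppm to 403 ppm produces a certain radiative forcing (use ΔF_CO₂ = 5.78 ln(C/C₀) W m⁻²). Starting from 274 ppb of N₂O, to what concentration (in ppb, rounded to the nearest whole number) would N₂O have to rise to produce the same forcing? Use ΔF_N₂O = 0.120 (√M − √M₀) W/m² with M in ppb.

CO₂ forcing: 5.78 × ln(403/302) = 5.78 × 0.288510 = 1.66759 W/m².
Set 0.120(√M − √274) = 1.66759: √M = 1.66759/0.120 + √274 = 13.8966 + 16.5529 = 30.4495.
M = (30.4495)² = 927.17 ppb.

M ≈ 927 ppb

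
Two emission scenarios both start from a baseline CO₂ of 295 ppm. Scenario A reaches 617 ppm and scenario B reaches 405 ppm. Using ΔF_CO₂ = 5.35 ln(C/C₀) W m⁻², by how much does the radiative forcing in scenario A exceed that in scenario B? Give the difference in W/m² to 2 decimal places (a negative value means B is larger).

ΔF_A = 5.35 ln(617/295) = 5.35 × 0.73789 = 3.9477 W/m².
ΔF_B = 5.35 ln(405/295) = 5.35 × 0.31691 = 1.6955 W/m².
Difference: 3.9477 − 1.6955 = 2.2522 W/m².
(Equivalently, ΔF_A − ΔF_B = 5.35 ln(617/405) = 5.35 × 0.42098 = 2.2522 W/m².)

ΔF_A − ΔF_B = 2.25 W/m²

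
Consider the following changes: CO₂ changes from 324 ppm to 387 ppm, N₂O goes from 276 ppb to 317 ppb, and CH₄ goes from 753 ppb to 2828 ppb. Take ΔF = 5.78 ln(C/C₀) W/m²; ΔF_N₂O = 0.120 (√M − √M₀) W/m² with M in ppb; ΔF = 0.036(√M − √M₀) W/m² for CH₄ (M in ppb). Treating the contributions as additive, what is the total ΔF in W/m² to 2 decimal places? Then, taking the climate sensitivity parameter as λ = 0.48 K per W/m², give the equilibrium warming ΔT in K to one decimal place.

ΔF = 2.10 W/m²; ΔT = 1.0 K

CO₂: 5.78 × ln(387/324) = 5.78 × ln(1.19444) = 5.78 × 0.17768 = 1.0270 W/m².
N₂O: 0.120 × (√317 − √276) = 0.120 × (17.8045 − 16.6132) = 0.120 × 1.1913 = 0.1430 W/m².
CH₄: 0.036 × (√2828 − √753) = 0.036 × (53.1789 − 27.4408) = 0.036 × 25.7381 = 0.9266 W/m².
Total ΔF = 1.0270 + 0.1430 + 0.9266 = 2.0966 W/m².
ΔT = λ ΔF = 0.48 × 2.10 = 1.0080 K.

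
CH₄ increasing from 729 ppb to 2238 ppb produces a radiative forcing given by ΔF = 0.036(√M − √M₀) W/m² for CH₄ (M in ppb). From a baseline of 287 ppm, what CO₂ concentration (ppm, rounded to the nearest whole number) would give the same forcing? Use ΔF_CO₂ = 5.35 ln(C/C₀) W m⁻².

C ≈ 329 ppm

CH₄ forcing: 0.036 × (√2238 − √729) = 0.036 × (47.3075 − 27.0000) = 0.036 × 20.3075 = 0.73107 W/m².
Set 5.35 ln(C/287) = 0.73107: ln(C/287) = 0.73107/5.35 = 0.13665, so C = 287 × e^0.13665 = 287 × 1.14643 = 329.03 ppm.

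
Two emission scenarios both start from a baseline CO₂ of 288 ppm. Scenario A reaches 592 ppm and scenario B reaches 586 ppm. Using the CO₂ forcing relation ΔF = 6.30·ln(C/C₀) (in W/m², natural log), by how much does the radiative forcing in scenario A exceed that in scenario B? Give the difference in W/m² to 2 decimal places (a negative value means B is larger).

ΔF_A − ΔF_B = 0.06 W/m²

ΔF_A = 6.30 ln(592/288) = 6.30 × 0.72055 = 4.5395 W/m².
ΔF_B = 6.30 ln(586/288) = 6.30 × 0.71036 = 4.4753 W/m².
Difference: 4.5395 − 4.4753 = 0.0642 W/m².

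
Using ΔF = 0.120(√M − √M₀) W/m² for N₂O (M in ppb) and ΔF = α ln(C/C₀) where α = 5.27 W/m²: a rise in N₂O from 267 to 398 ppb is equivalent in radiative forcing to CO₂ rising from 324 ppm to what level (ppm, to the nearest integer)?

N₂O forcing: 0.120 × (√398 − √267) = 0.120 × (19.9499 − 16.3401) = 0.120 × 3.6098 = 0.43318 W/m².
Set 5.27 ln(C/324) = 0.43318: ln(C/324) = 0.43318/5.27 = 0.08220, so C = 324 × e^0.08220 = 324 × 1.08567 = 351.76 ppm.

C ≈ 352 ppm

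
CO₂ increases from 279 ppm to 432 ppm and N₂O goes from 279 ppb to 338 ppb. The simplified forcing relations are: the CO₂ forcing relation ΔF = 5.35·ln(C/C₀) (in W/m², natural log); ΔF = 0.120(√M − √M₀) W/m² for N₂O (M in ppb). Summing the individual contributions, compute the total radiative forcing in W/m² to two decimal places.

CO₂: 5.35 × ln(432/279) = 5.35 × ln(1.54839) = 5.35 × 0.43722 = 2.3391 W/m².
N₂O: 0.120 × (√338 − √279) = 0.120 × (18.3848 − 16.7033) = 0.120 × 1.6815 = 0.2018 W/m².
Total ΔF = 2.3391 + 0.2018 = 2.5409 W/m².

ΔF = 2.54 W/m²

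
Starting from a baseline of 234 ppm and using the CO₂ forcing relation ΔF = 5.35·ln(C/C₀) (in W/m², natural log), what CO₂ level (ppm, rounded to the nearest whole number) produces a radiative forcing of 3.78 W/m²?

Set 5.35 ln(C/234) = 3.78, so ln(C/234) = 3.78/5.35 = 0.70654.
Then C/234 = e^0.70654 = 2.02697, giving C = 234 × 2.02697 = 474.31 ppm.

C ≈ 474 ppm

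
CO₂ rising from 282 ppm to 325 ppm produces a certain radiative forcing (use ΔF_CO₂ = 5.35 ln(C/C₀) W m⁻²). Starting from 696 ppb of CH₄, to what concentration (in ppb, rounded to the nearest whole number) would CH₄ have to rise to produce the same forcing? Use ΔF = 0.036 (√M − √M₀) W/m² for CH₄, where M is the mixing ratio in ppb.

CO₂ forcing: 5.35 × ln(325/282) = 5.35 × 0.141918 = 0.75926 W/m².
Set 0.036(√M − √696) = 0.75926: √M = 0.75926/0.036 + √696 = 21.0906 + 26.3818 = 47.4724.
M = (47.4724)² = 2253.63 ppb.

M ≈ 2254 ppb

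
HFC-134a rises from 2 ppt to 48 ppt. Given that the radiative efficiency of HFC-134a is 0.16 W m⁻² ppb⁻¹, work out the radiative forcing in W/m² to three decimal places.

ΔF = 0.007 W/m²

HFC-134a: Δ = 48 − 2 = 46 ppt = 0.046 ppb; ΔF = 0.16 × 0.046 = 0.0074 W/m².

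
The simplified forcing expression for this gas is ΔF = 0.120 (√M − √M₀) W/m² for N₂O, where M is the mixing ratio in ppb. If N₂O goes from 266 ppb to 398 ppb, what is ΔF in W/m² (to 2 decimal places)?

N₂O: 0.120 × (√398 − √266) = 0.120 × (19.9499 − 16.3095) = 0.120 × 3.6404 = 0.4368 W/m².

ΔF = 0.44 W/m²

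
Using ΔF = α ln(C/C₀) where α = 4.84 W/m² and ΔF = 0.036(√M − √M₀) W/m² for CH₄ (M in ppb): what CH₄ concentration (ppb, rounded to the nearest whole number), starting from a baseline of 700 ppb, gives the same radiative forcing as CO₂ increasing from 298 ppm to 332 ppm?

CO₂ forcing: 4.84 × ln(332/298) = 4.84 × 0.108041 = 0.52292 W/m².
Set 0.036(√M − √700) = 0.52292: √M = 0.52292/0.036 + √700 = 14.5256 + 26.4575 = 40.9831.
M = (40.9831)² = 1679.61 ppb.

M ≈ 1680 ppb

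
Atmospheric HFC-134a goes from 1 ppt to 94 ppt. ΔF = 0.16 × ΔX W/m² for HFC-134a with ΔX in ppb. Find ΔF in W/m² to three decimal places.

ΔF = 0.015 W/m²

HFC-134a: Δ = 94 − 1 = 93 ppt = 0.093 ppb; ΔF = 0.16 × 0.093 = 0.0149 W/m².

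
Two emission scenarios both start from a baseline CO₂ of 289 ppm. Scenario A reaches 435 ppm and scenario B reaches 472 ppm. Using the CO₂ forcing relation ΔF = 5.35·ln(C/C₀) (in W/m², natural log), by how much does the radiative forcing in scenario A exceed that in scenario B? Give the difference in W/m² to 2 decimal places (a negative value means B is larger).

ΔF_A − ΔF_B = -0.44 W/m²

ΔF_A = 5.35 ln(435/289) = 5.35 × 0.40892 = 2.1877 W/m².
ΔF_B = 5.35 ln(472/289) = 5.35 × 0.49055 = 2.6244 W/m².
Difference: 2.1877 − 2.6244 = -0.4367 W/m².
(Equivalently, ΔF_A − ΔF_B = 5.35 ln(435/472) = 5.35 × -0.08163 = -0.4367 W/m².)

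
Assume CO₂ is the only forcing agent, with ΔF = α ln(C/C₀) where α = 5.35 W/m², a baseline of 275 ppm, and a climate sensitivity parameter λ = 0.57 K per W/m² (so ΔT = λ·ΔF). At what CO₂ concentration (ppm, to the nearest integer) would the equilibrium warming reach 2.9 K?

Required forcing: ΔF = ΔT/λ = 2.9/0.57 = 5.0877 W/m².
Then ln(C/275) = ΔF/5.35 = 5.0877/5.35 = 0.95097.
So C = 275 × e^0.95097 = 275 × 2.58822 = 711.76 ppm.

C ≈ 712 ppm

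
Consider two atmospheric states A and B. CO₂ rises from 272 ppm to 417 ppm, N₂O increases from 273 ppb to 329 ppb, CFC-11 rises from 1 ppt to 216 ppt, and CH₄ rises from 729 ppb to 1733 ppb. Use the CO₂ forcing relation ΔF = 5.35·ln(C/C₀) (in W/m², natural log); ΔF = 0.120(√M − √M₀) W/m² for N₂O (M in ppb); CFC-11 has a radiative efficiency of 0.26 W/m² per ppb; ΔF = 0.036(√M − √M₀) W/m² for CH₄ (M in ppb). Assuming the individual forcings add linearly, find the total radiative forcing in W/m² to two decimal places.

ΔF = 3.06 W/m²

CO₂: 5.35 × ln(417/272) = 5.35 × ln(1.53309) = 5.35 × 0.42729 = 2.2860 W/m².
N₂O: 0.120 × (√329 − √273) = 0.120 × (18.1384 − 16.5227) = 0.120 × 1.6157 = 0.1939 W/m².
CFC-11: Δ = 216 − 1 = 215 ppt = 0.215 ppb; ΔF = 0.26 × 0.215 = 0.0559 W/m².
CH₄: 0.036 × (√1733 − √729) = 0.036 × (41.6293 − 27.0000) = 0.036 × 14.6293 = 0.5267 W/m².
Total ΔF = 2.2860 + 0.1939 + 0.0559 + 0.5267 = 3.0625 W/m².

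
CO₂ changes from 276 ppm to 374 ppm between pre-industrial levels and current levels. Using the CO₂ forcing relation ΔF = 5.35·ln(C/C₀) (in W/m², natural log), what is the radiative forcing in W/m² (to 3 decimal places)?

CO₂: 5.35 × ln(374/276) = 5.35 × ln(1.35507) = 5.35 × 0.30385 = 1.6256 W/m².

ΔF = 1.626 W/m²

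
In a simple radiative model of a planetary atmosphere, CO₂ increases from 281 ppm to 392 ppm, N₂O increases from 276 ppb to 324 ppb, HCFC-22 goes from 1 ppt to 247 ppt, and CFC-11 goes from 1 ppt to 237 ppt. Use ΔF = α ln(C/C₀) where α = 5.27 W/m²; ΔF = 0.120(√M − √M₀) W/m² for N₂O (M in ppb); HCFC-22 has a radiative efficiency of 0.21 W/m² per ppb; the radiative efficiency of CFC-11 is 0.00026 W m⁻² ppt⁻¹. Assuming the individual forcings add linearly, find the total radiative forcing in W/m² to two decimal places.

CO₂: 5.27 × ln(392/281) = 5.27 × ln(1.39502) = 5.27 × 0.33291 = 1.7544 W/m².
N₂O: 0.120 × (√324 − √276) = 0.120 × (18.0000 − 16.6132) = 0.120 × 1.3868 = 0.1664 W/m².
HCFC-22: Δ = 247 − 1 = 246 ppt = 0.246 ppb; ΔF = 0.21 × 0.246 = 0.0517 W/m².
CFC-11: ΔF = 0.00026 × (237 − 1) = 0.00026 × 236 = 0.0614 W/m².
Total ΔF = 1.7544 + 0.1664 + 0.0517 + 0.0614 = 2.0339 W/m².

ΔF = 2.03 W/m²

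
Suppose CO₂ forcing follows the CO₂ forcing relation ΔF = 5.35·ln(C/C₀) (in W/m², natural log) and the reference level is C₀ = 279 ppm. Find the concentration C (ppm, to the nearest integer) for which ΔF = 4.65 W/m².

C ≈ 665 ppm

Set 5.35 ln(C/279) = 4.65, so ln(C/279) = 4.65/5.35 = 0.86916.
Then C/279 = e^0.86916 = 2.38491, giving C = 279 × 2.38491 = 665.39 ppm.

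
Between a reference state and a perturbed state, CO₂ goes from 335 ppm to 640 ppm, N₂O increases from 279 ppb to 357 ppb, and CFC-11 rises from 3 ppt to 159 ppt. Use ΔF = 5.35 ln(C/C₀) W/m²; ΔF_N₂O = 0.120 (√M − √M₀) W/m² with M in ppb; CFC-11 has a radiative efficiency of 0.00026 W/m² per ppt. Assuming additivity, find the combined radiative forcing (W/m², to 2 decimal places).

ΔF = 3.77 W/m²

CO₂: 5.35 × ln(640/335) = 5.35 × ln(1.91045) = 5.35 × 0.64734 = 3.4633 W/m².
N₂O: 0.120 × (√357 − √279) = 0.120 × (18.8944 − 16.7033) = 0.120 × 2.1911 = 0.2629 W/m².
CFC-11: ΔF = 0.00026 × (159 − 3) = 0.00026 × 156 = 0.0406 W/m².
Total ΔF = 3.4633 + 0.2629 + 0.0406 = 3.7668 W/m².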